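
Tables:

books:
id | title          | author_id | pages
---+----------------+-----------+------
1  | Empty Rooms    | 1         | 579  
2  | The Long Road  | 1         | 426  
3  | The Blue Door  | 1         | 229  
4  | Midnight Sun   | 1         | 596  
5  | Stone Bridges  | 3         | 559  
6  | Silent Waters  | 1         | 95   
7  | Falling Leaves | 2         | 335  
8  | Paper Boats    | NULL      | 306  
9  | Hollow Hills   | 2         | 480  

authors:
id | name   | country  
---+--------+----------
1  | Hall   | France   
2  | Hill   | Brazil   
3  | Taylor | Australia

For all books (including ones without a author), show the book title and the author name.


LEFT JOIN keeps every row from books (the left table); where author_id has no match in authors, the author columns become NULL. Walk through each book:
  - book 1 (Empty Rooms): author_id=1 -> matches Hall
  - book 2 (The Long Road): author_id=1 -> matches Hall
  - book 3 (The Blue Door): author_id=1 -> matches Hall
  - book 4 (Midnight Sun): author_id=1 -> matches Hall
  - book 5 (Stone Bridges): author_id=3 -> matches Taylor
  - book 6 (Silent Waters): author_id=1 -> matches Hall
  - book 7 (Falling Leaves): author_id=2 -> matches Hill
  - book 8 (Paper Boats): author_id=NULL, no match -> kept with NULL
  - book 9 (Hollow Hills): author_id=2 -> matches Hill
All 9 rows appear; 1 has NULL author.

SQL:
SELECT a.title, b.name AS author
FROM books a
LEFT JOIN authors b ON a.author_id = b.id

Result:
title          | author
---------------+-------
Empty Rooms    | Hall  
The Long Road  | Hall  
The Blue Door  | Hall  
Midnight Sun   | Hall  
Stone Bridges  | Taylor
Silent Waters  | Hall  
Falling Leaves | Hill  
Paper Boats    | NULL  
Hollow Hills   | Hill  


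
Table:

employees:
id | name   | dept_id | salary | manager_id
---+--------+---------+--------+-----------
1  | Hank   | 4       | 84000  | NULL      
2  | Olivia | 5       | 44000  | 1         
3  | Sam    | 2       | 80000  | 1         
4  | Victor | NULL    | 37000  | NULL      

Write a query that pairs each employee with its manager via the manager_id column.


This is a self-join: employees is joined to a second copy of itself, matching each row's manager_id to another row's id. Use LEFT JOIN so rows with manager_id=NULL are kept.
  - employee 1 (Hank): manager_id=NULL -> NULL
  - employee 2 (Olivia): manager_id=1 -> Hank
  - employee 3 (Sam): manager_id=1 -> Hank
  - employee 4 (Victor): manager_id=NULL -> NULL

SQL:
SELECT a.name AS item, b.name AS manager
FROM employees a
LEFT JOIN employees b ON a.manager_id = b.id

Result:
item   | manager
-------+--------
Hank   | NULL   
Olivia | Hank   
Sam    | Hank   
Victor | NULL   


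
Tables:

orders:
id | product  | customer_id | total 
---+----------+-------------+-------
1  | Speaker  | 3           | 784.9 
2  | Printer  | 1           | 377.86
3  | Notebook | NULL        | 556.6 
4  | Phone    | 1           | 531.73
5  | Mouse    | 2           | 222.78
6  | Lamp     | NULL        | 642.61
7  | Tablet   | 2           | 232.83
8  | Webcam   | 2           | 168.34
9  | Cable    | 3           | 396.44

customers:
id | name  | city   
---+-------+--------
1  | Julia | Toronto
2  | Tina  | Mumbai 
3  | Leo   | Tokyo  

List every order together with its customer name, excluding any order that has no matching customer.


INNER JOIN keeps only orders rows whose customer_id matches an id in customers. Walk through each order:
  - order 1 (Speaker): customer_id=3 -> matches Leo
  - order 2 (Printer): customer_id=1 -> matches Julia
  - order 3 (Notebook): customer_id=NULL, no match -> dropped
  - order 4 (Phone): customer_id=1 -> matches Julia
  - order 5 (Mouse): customer_id=2 -> matches Tina
  - order 6 (Lamp): customer_id=NULL, no match -> dropped
  - order 7 (Tablet): customer_id=2 -> matches Tina
  - order 8 (Webcam): customer_id=2 -> matches Tina
  - order 9 (Cable): customer_id=3 -> matches Leo
So 2 of 9 rows are dropped.

SQL:
SELECT a.product, b.name AS customer
FROM orders a
INNER JOIN customers b ON a.customer_id = b.id

Result:
product | customer
--------+---------
Speaker | Leo     
Printer | Julia   
Phone   | Julia   
Mouse   | Tina    
Tablet  | Tina    
Webcam  | Tina    
Cable   | Leo     


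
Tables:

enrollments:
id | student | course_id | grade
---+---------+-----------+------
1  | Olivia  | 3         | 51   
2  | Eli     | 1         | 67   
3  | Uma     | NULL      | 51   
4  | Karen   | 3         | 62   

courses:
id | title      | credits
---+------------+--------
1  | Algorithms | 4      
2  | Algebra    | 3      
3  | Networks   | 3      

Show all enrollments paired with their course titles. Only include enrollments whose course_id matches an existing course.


INNER JOIN keeps only enrollments rows whose course_id matches an id in courses. Walk through each enrollment:
  - enrollment 1 (Olivia): course_id=3 -> matches Networks
  - enrollment 2 (Eli): course_id=1 -> matches Algorithms
  - enrollment 3 (Uma): course_id=NULL, no match -> dropped
  - enrollment 4 (Karen): course_id=3 -> matches Networks
So 1 of 4 rows is dropped.

SQL:
SELECT a.student, b.title AS course
FROM enrollments a
INNER JOIN courses b ON a.course_id = b.id

Result:
student | course    
--------+-----------
Olivia  | Networks  
Eli     | Algorithms
Karen   | Networks  


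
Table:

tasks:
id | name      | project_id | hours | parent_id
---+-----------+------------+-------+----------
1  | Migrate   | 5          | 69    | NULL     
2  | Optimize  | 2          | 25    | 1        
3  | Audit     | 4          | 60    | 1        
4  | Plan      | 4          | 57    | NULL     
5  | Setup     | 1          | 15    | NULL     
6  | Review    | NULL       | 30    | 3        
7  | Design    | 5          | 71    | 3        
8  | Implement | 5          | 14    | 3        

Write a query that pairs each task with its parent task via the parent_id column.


This is a self-join: tasks is joined to a second copy of itself, matching each row's parent_id to another row's id. Use LEFT JOIN so rows with parent_id=NULL are kept.
  - task 1 (Migrate): parent_id=NULL -> NULL
  - task 2 (Optimize): parent_id=1 -> Migrate
  - task 3 (Audit): parent_id=1 -> Migrate
  - task 4 (Plan): parent_id=NULL -> NULL
  - task 5 (Setup): parent_id=NULL -> NULL
  - task 6 (Review): parent_id=3 -> Audit
  - task 7 (Design): parent_id=3 -> Audit
  - task 8 (Implement): parent_id=3 -> Audit

SQL:
SELECT a.name AS item, b.name AS parent
FROM tasks a
LEFT JOIN tasks b ON a.parent_id = b.id

Result:
item      | parent 
----------+--------
Migrate   | NULL   
Optimize  | Migrate
Audit     | Migrate
Plan      | NULL   
Setup     | NULL   
Review    | Audit  
Design    | Audit  
Implement | Audit  


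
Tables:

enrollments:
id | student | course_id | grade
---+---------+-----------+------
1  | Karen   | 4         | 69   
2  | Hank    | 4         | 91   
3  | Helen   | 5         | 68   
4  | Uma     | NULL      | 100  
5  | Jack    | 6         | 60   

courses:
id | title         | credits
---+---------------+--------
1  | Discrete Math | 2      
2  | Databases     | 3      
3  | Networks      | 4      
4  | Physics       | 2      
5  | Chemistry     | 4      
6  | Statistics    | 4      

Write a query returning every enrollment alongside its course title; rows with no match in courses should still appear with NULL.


LEFT JOIN keeps every row from enrollments (the left table); where course_id has no match in courses, the course columns become NULL. Walk through each enrollment:
  - enrollment 1 (Karen): course_id=4 -> matches Physics
  - enrollment 2 (Hank): course_id=4 -> matches Physics
  - enrollment 3 (Helen): course_id=5 -> matches Chemistry
  - enrollment 4 (Uma): course_id=NULL, no match -> kept with NULL
  - enrollment 5 (Jack): course_id=6 -> matches Statistics
All 5 rows appear; 1 has NULL course.

SQL:
SELECT a.student, b.title AS course
FROM enrollments a
LEFT JOIN courses b ON a.course_id = b.id

Result:
student | course    
--------+-----------
Karen   | Physics   
Hank    | Physics   
Helen   | Chemistry 
Uma     | NULL      
Jack    | Statistics


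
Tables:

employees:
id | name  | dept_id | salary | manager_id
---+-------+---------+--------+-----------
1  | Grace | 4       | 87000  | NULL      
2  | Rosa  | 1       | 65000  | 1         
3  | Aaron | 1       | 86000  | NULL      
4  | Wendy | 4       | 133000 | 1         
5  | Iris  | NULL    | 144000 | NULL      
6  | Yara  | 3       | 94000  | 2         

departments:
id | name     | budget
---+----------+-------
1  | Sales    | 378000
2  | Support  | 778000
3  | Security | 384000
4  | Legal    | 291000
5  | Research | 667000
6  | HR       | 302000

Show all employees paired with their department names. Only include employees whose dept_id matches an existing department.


INNER JOIN keeps only employees rows whose dept_id matches an id in departments. Walk through each employee:
  - employee 1 (Grace): dept_id=4 -> matches Legal
  - employee 2 (Rosa): dept_id=1 -> matches Sales
  - employee 3 (Aaron): dept_id=1 -> matches Sales
  - employee 4 (Wendy): dept_id=4 -> matches Legal
  - employee 5 (Iris): dept_id=NULL, no match -> dropped
  - employee 6 (Yara): dept_id=3 -> matches Security
So 1 of 6 rows is dropped.

SQL:
SELECT a.name, b.name AS department
FROM employees a
INNER JOIN departments b ON a.dept_id = b.id

Result:
name  | department
------+-----------
Grace | Legal     
Rosa  | Sales     
Aaron | Sales     
Wendy | Legal     
Yara  | Security  


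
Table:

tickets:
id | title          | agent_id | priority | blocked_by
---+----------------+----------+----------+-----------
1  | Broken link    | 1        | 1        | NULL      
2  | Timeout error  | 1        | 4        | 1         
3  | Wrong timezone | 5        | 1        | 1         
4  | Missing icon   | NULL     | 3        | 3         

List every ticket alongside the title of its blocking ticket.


This is a self-join: tickets is joined to a second copy of itself, matching each row's blocked_by to another row's id. Use LEFT JOIN so rows with blocked_by=NULL are kept.
  - ticket 1 (Broken link): blocked_by=NULL -> NULL
  - ticket 2 (Timeout error): blocked_by=1 -> Broken link
  - ticket 3 (Wrong timezone): blocked_by=1 -> Broken link
  - ticket 4 (Missing icon): blocked_by=3 -> Wrong timezone

SQL:
SELECT a.title AS item, b.title AS blocked_by
FROM tickets a
LEFT JOIN tickets b ON a.blocked_by = b.id

Result:
item           | blocked_by    
---------------+---------------
Broken link    | NULL          
Timeout error  | Broken link   
Wrong timezone | Broken link   
Missing icon   | Wrong timezone


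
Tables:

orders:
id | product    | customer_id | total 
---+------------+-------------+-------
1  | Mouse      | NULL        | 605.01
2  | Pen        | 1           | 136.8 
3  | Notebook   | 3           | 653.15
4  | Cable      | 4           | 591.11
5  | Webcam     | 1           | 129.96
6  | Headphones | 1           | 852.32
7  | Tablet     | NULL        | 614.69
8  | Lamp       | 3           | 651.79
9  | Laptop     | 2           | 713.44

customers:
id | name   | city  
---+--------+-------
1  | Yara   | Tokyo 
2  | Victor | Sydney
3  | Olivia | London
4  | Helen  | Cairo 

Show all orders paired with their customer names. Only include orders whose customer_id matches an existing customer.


INNER JOIN keeps only orders rows whose customer_id matches an id in customers. Walk through each order:
  - order 1 (Mouse): customer_id=NULL, no match -> dropped
  - order 2 (Pen): customer_id=1 -> matches Yara
  - order 3 (Notebook): customer_id=3 -> matches Olivia
  - order 4 (Cable): customer_id=4 -> matches Helen
  - order 5 (Webcam): customer_id=1 -> matches Yara
  - order 6 (Headphones): customer_id=1 -> matches Yara
  - order 7 (Tablet): customer_id=NULL, no match -> dropped
  - order 8 (Lamp): customer_id=3 -> matches Olivia
  - order 9 (Laptop): customer_id=2 -> matches Victor
So 2 of 9 rows are dropped.

SQL:
SELECT a.product, b.name AS customer
FROM orders a
INNER JOIN customers b ON a.customer_id = b.id

Result:
product    | customer
-----------+---------
Pen        | Yara    
Notebook   | Olivia  
Cable      | Helen   
Webcam     | Yara    
Headphones | Yara    
Lamp       | Olivia  
Laptop     | Victor  


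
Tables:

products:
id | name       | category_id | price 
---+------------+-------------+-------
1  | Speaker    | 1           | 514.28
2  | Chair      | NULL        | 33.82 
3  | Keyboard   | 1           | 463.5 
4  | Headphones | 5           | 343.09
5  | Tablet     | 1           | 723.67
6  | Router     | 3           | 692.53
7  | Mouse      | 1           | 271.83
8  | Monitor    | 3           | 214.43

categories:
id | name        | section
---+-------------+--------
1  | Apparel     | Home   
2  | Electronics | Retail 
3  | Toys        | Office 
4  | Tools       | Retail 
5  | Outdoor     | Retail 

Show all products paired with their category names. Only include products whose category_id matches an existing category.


INNER JOIN keeps only products rows whose category_id matches an id in categories. Walk through each product:
  - product 1 (Speaker): category_id=1 -> matches Apparel
  - product 2 (Chair): category_id=NULL, no match -> dropped
  - product 3 (Keyboard): category_id=1 -> matches Apparel
  - product 4 (Headphones): category_id=5 -> matches Outdoor
  - product 5 (Tablet): category_id=1 -> matches Apparel
  - product 6 (Router): category_id=3 -> matches Toys
  - product 7 (Mouse): category_id=1 -> matches Apparel
  - product 8 (Monitor): category_id=3 -> matches Toys
So 1 of 8 rows is dropped.

SQL:
SELECT a.name, b.name AS category
FROM products a
INNER JOIN categories b ON a.category_id = b.id

Result:
name       | category
-----------+---------
Speaker    | Apparel 
Keyboard   | Apparel 
Headphones | Outdoor 
Tablet     | Apparel 
Router     | Toys    
Mouse      | Apparel 
Monitor    | Toys    


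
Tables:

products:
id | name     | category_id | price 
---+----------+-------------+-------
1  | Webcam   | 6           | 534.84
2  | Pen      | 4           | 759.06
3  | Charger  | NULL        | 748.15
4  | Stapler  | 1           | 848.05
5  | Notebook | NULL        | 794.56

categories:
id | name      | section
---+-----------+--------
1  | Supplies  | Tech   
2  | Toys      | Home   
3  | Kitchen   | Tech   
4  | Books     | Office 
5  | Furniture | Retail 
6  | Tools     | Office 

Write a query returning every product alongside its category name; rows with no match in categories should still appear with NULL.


LEFT JOIN keeps every row from products (the left table); where category_id has no match in categories, the category columns become NULL. Walk through each product:
  - product 1 (Webcam): category_id=6 -> matches Tools
  - product 2 (Pen): category_id=4 -> matches Books
  - product 3 (Charger): category_id=NULL, no match -> kept with NULL
  - product 4 (Stapler): category_id=1 -> matches Supplies
  - product 5 (Notebook): category_id=NULL, no match -> kept with NULL
All 5 rows appear; 2 have NULL category.

SQL:
SELECT a.name, b.name AS category
FROM products a
LEFT JOIN categories b ON a.category_id = b.id

Result:
name     | category
---------+---------
Webcam   | Tools   
Pen      | Books   
Charger  | NULL    
Stapler  | Supplies
Notebook | NULL    


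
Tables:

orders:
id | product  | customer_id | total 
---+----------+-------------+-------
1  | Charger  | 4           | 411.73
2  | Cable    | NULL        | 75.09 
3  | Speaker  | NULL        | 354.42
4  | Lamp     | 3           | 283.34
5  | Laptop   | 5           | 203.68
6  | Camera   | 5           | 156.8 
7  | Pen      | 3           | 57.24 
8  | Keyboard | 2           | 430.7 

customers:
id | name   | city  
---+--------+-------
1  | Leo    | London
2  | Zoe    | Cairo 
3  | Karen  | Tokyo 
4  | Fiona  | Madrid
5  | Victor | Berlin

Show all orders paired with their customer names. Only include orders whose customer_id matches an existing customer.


INNER JOIN keeps only orders rows whose customer_id matches an id in customers. Walk through each order:
  - order 1 (Charger): customer_id=4 -> matches Fiona
  - order 2 (Cable): customer_id=NULL, no match -> dropped
  - order 3 (Speaker): customer_id=NULL, no match -> dropped
  - order 4 (Lamp): customer_id=3 -> matches Karen
  - order 5 (Laptop): customer_id=5 -> matches Victor
  - order 6 (Camera): customer_id=5 -> matches Victor
  - order 7 (Pen): customer_id=3 -> matches Karen
  - order 8 (Keyboard): customer_id=2 -> matches Zoe
So 2 of 8 rows are dropped.

SQL:
SELECT a.product, b.name AS customer
FROM orders a
INNER JOIN customers b ON a.customer_id = b.id

Result:
product  | customer
---------+---------
Charger  | Fiona   
Lamp     | Karen   
Laptop   | Victor  
Camera   | Victor  
Pen      | Karen   
Keyboard | Zoe     


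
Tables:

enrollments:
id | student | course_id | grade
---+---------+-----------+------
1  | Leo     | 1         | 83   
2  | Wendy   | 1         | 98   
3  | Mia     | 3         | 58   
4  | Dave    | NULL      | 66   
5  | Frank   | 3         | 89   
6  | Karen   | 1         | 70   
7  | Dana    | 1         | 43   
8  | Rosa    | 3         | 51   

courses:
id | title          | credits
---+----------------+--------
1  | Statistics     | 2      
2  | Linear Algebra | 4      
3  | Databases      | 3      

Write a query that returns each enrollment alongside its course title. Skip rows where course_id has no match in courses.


INNER JOIN keeps only enrollments rows whose course_id matches an id in courses. Walk through each enrollment:
  - enrollment 1 (Leo): course_id=1 -> matches Statistics
  - enrollment 2 (Wendy): course_id=1 -> matches Statistics
  - enrollment 3 (Mia): course_id=3 -> matches Databases
  - enrollment 4 (Dave): course_id=NULL, no match -> dropped
  - enrollment 5 (Frank): course_id=3 -> matches Databases
  - enrollment 6 (Karen): course_id=1 -> matches Statistics
  - enrollment 7 (Dana): course_id=1 -> matches Statistics
  - enrollment 8 (Rosa): course_id=3 -> matches Databases
So 1 of 8 rows is dropped.

SQL:
SELECT a.student, b.title AS course
FROM enrollments a
INNER JOIN courses b ON a.course_id = b.id

Result:
student | course    
--------+-----------
Leo     | Statistics
Wendy   | Statistics
Mia     | Databases 
Frank   | Databases 
Karen   | Statistics
Dana    | Statistics
Rosa    | Databases 


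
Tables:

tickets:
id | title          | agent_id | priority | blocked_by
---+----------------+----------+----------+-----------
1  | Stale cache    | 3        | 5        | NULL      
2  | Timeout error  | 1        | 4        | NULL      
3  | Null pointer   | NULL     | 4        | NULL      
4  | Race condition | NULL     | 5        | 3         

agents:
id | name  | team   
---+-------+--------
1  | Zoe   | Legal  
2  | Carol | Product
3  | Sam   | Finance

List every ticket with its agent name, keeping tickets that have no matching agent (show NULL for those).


LEFT JOIN keeps every row from tickets (the left table); where agent_id has no match in agents, the agent columns become NULL. Walk through each ticket:
  - ticket 1 (Stale cache): agent_id=3 -> matches Sam
  - ticket 2 (Timeout error): agent_id=1 -> matches Zoe
  - ticket 3 (Null pointer): agent_id=NULL, no match -> kept with NULL
  - ticket 4 (Race condition): agent_id=NULL, no match -> kept with NULL
All 4 rows appear; 2 have NULL agent.

SQL:
SELECT a.title, b.name AS agent
FROM tickets a
LEFT JOIN agents b ON a.agent_id = b.id

Result:
title          | agent
---------------+------
Stale cache    | Sam  
Timeout error  | Zoe  
Null pointer   | NULL 
Race condition | NULL 


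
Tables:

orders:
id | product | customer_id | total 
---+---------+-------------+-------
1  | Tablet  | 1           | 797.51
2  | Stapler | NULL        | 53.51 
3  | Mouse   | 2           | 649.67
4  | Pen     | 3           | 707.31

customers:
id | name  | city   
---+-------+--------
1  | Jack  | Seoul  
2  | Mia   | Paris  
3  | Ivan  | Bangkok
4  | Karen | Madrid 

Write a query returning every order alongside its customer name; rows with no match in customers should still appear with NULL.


LEFT JOIN keeps every row from orders (the left table); where customer_id has no match in customers, the customer columns become NULL. Walk through each order:
  - order 1 (Tablet): customer_id=1 -> matches Jack
  - order 2 (Stapler): customer_id=NULL, no match -> kept with NULL
  - order 3 (Mouse): customer_id=2 -> matches Mia
  - order 4 (Pen): customer_id=3 -> matches Ivan
All 4 rows appear; 1 has NULL customer.

SQL:
SELECT a.product, b.name AS customer
FROM orders a
LEFT JOIN customers b ON a.customer_id = b.id

Result:
product | customer
--------+---------
Tablet  | Jack    
Stapler | NULL    
Mouse   | Mia     
Pen     | Ivan    


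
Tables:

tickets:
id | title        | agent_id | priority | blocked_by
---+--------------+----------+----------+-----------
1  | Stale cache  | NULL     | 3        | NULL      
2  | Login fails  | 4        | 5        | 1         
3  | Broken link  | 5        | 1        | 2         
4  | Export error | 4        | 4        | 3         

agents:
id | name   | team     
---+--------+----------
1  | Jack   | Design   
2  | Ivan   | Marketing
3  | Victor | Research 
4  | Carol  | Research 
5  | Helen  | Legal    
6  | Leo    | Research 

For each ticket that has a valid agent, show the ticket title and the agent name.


INNER JOIN keeps only tickets rows whose agent_id matches an id in agents. Walk through each ticket:
  - ticket 1 (Stale cache): agent_id=NULL, no match -> dropped
  - ticket 2 (Login fails): agent_id=4 -> matches Carol
  - ticket 3 (Broken link): agent_id=5 -> matches Helen
  - ticket 4 (Export error): agent_id=4 -> matches Carol
So 1 of 4 rows is dropped.

SQL:
SELECT a.title, b.name AS agent
FROM tickets a
INNER JOIN agents b ON a.agent_id = b.id

Result:
title        | agent
-------------+------
Login fails  | Carol
Broken link  | Helen
Export error | Carol


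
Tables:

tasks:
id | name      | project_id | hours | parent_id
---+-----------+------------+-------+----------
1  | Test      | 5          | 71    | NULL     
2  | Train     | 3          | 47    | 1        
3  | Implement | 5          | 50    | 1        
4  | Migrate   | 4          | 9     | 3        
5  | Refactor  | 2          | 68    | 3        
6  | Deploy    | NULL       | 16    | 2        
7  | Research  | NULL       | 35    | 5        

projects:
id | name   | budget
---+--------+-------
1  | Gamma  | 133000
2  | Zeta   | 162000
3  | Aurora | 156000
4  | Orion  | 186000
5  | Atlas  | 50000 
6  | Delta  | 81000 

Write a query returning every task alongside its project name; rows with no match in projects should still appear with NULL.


LEFT JOIN keeps every row from tasks (the left table); where project_id has no match in projects, the project columns become NULL. Walk through each task:
  - task 1 (Test): project_id=5 -> matches Atlas
  - task 2 (Train): project_id=3 -> matches Aurora
  - task 3 (Implement): project_id=5 -> matches Atlas
  - task 4 (Migrate): project_id=4 -> matches Orion
  - task 5 (Refactor): project_id=2 -> matches Zeta
  - task 6 (Deploy): project_id=NULL, no match -> kept with NULL
  - task 7 (Research): project_id=NULL, no match -> kept with NULL
All 7 rows appear; 2 have NULL project.

SQL:
SELECT a.name, b.name AS project
FROM tasks a
LEFT JOIN projects b ON a.project_id = b.id

Result:
name      | project
----------+--------
Test      | Atlas  
Train     | Aurora 
Implement | Atlas  
Migrate   | Orion  
Refactor  | Zeta   
Deploy    | NULL   
Research  | NULL   


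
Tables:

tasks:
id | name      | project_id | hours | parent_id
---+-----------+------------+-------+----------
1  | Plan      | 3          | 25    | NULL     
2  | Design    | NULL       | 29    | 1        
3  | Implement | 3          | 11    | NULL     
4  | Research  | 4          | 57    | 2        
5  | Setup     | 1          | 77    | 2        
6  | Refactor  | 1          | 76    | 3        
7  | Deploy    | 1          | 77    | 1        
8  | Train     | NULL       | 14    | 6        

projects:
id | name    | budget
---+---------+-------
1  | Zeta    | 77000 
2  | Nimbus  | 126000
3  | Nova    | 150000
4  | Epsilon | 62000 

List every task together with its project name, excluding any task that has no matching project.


INNER JOIN keeps only tasks rows whose project_id matches an id in projects. Walk through each task:
  - task 1 (Plan): project_id=3 -> matches Nova
  - task 2 (Design): project_id=NULL, no match -> dropped
  - task 3 (Implement): project_id=3 -> matches Nova
  - task 4 (Research): project_id=4 -> matches Epsilon
  - task 5 (Setup): project_id=1 -> matches Zeta
  - task 6 (Refactor): project_id=1 -> matches Zeta
  - task 7 (Deploy): project_id=1 -> matches Zeta
  - task 8 (Train): project_id=NULL, no match -> dropped
So 2 of 8 rows are dropped.

SQL:
SELECT a.name, b.name AS project
FROM tasks a
INNER JOIN projects b ON a.project_id = b.id

Result:
name      | project
----------+--------
Plan      | Nova   
Implement | Nova   
Research  | Epsilon
Setup     | Zeta   
Refactor  | Zeta   
Deploy    | Zeta   


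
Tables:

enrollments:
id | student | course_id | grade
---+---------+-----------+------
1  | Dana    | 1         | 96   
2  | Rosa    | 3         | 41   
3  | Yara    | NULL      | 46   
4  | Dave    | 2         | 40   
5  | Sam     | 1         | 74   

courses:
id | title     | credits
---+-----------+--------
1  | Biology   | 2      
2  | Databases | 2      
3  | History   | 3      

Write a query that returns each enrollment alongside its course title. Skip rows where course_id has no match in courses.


INNER JOIN keeps only enrollments rows whose course_id matches an id in courses. Walk through each enrollment:
  - enrollment 1 (Dana): course_id=1 -> matches Biology
  - enrollment 2 (Rosa): course_id=3 -> matches History
  - enrollment 3 (Yara): course_id=NULL, no match -> dropped
  - enrollment 4 (Dave): course_id=2 -> matches Databases
  - enrollment 5 (Sam): course_id=1 -> matches Biology
So 1 of 5 rows is dropped.

SQL:
SELECT a.student, b.title AS course
FROM enrollments a
INNER JOIN courses b ON a.course_id = b.id

Result:
student | course   
--------+----------
Dana    | Biology  
Rosa    | History  
Dave    | Databases
Sam     | Biology  


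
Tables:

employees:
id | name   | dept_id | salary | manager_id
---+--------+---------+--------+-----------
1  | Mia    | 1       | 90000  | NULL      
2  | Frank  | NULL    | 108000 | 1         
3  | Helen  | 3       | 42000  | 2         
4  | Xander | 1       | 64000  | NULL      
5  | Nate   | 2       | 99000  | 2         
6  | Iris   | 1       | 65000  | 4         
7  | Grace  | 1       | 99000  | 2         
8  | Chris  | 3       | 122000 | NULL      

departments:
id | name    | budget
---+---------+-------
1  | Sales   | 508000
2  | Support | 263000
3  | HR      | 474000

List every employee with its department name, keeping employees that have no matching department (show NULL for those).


LEFT JOIN keeps every row from employees (the left table); where dept_id has no match in departments, the department columns become NULL. Walk through each employee:
  - employee 1 (Mia): dept_id=1 -> matches Sales
  - employee 2 (Frank): dept_id=NULL, no match -> kept with NULL
  - employee 3 (Helen): dept_id=3 -> matches HR
  - employee 4 (Xander): dept_id=1 -> matches Sales
  - employee 5 (Nate): dept_id=2 -> matches Support
  - employee 6 (Iris): dept_id=1 -> matches Sales
  - employee 7 (Grace): dept_id=1 -> matches Sales
  - employee 8 (Chris): dept_id=3 -> matches HR
All 8 rows appear; 1 has NULL department.

SQL:
SELECT a.name, b.name AS department
FROM employees a
LEFT JOIN departments b ON a.dept_id = b.id

Result:
name   | department
-------+-----------
Mia    | Sales     
Frank  | NULL      
Helen  | HR        
Xander | Sales     
Nate   | Support   
Iris   | Sales     
Grace  | Sales     
Chris  | HR        


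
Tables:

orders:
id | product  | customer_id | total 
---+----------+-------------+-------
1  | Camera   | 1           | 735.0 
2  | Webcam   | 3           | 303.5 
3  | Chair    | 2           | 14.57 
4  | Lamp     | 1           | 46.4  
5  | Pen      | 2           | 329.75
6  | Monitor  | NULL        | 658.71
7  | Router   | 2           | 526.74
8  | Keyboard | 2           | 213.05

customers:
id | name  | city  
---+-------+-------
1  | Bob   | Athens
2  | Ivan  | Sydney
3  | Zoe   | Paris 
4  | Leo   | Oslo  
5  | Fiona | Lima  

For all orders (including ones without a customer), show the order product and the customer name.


LEFT JOIN keeps every row from orders (the left table); where customer_id has no match in customers, the customer columns become NULL. Walk through each order:
  - order 1 (Camera): customer_id=1 -> matches Bob
  - order 2 (Webcam): customer_id=3 -> matches Zoe
  - order 3 (Chair): customer_id=2 -> matches Ivan
  - order 4 (Lamp): customer_id=1 -> matches Bob
  - order 5 (Pen): customer_id=2 -> matches Ivan
  - order 6 (Monitor): customer_id=NULL, no match -> kept with NULL
  - order 7 (Router): customer_id=2 -> matches Ivan
  - order 8 (Keyboard): customer_id=2 -> matches Ivan
All 8 rows appear; 1 has NULL customer.

SQL:
SELECT a.product, b.name AS customer
FROM orders a
LEFT JOIN customers b ON a.customer_id = b.id

Result:
product  | customer
---------+---------
Camera   | Bob     
Webcam   | Zoe     
Chair    | Ivan    
Lamp     | Bob     
Pen      | Ivan    
Monitor  | NULL    
Router   | Ivan    
Keyboard | Ivan    


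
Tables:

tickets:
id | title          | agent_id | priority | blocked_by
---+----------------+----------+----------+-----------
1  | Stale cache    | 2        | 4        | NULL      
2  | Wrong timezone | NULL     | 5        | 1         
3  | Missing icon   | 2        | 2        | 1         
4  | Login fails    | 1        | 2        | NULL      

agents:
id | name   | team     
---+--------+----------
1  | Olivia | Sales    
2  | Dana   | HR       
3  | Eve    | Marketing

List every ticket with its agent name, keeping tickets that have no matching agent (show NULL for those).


LEFT JOIN keeps every row from tickets (the left table); where agent_id has no match in agents, the agent columns become NULL. Walk through each ticket:
  - ticket 1 (Stale cache): agent_id=2 -> matches Dana
  - ticket 2 (Wrong timezone): agent_id=NULL, no match -> kept with NULL
  - ticket 3 (Missing icon): agent_id=2 -> matches Dana
  - ticket 4 (Login fails): agent_id=1 -> matches Olivia
All 4 rows appear; 1 has NULL agent.

SQL:
SELECT a.title, b.name AS agent
FROM tickets a
LEFT JOIN agents b ON a.agent_id = b.id

Result:
title          | agent 
---------------+-------
Stale cache    | Dana  
Wrong timezone | NULL  
Missing icon   | Dana  
Login fails    | Olivia


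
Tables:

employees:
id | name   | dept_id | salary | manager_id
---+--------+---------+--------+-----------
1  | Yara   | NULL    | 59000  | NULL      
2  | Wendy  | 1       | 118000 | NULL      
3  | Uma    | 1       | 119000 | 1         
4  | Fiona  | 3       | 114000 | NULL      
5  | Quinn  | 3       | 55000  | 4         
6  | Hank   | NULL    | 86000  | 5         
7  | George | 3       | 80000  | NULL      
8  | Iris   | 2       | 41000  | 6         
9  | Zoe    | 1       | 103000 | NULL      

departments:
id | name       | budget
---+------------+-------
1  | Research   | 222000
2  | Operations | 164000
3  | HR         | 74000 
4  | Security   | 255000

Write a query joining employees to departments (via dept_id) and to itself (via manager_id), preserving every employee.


Two LEFT JOINs from the same base table employees: one to departments via dept_id, one to employees itself via manager_id. Both are LEFT so every employee is preserved.
Match against departments:
  - employee 1 (Yara): dept_id=NULL, no match -> kept with NULL
  - employee 2 (Wendy): dept_id=1 -> matches Research
  - employee 3 (Uma): dept_id=1 -> matches Research
  - employee 4 (Fiona): dept_id=3 -> matches HR
  - employee 5 (Quinn): dept_id=3 -> matches HR
  - employee 6 (Hank): dept_id=NULL, no match -> kept with NULL
  - employee 7 (George): dept_id=3 -> matches HR
  - employee 8 (Iris): dept_id=2 -> matches Operations
  - employee 9 (Zoe): dept_id=1 -> matches Research
Match against employees (self):
  - employee 1 (Yara): manager_id=NULL -> NULL
  - employee 2 (Wendy): manager_id=NULL -> NULL
  - employee 3 (Uma): manager_id=1 -> Yara
  - employee 4 (Fiona): manager_id=NULL -> NULL
  - employee 5 (Quinn): manager_id=4 -> Fiona
  - employee 6 (Hank): manager_id=5 -> Quinn
  - employee 7 (George): manager_id=NULL -> NULL
  - employee 8 (Iris): manager_id=6 -> Hank
  - employee 9 (Zoe): manager_id=NULL -> NULL

SQL:
SELECT a.name, b.name AS department, c.name AS manager
FROM employees a
LEFT JOIN departments b ON a.dept_id = b.id
LEFT JOIN employees c ON a.manager_id = c.id

Result:
name   | department | manager
-------+------------+--------
Yara   | NULL       | NULL   
Wendy  | Research   | NULL   
Uma    | Research   | Yara   
Fiona  | HR         | NULL   
Quinn  | HR         | Fiona  
Hank   | NULL       | Quinn  
George | HR         | NULL   
Iris   | Operations | Hank   
Zoe    | Research   | NULL   


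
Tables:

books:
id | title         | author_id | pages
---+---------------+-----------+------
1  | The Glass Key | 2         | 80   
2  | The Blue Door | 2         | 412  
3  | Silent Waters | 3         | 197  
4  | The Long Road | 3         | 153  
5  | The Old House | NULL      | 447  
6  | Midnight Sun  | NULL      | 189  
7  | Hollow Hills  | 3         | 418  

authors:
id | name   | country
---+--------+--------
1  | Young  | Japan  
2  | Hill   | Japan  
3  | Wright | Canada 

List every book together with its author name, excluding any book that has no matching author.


INNER JOIN keeps only books rows whose author_id matches an id in authors. Walk through each book:
  - book 1 (The Glass Key): author_id=2 -> matches Hill
  - book 2 (The Blue Door): author_id=2 -> matches Hill
  - book 3 (Silent Waters): author_id=3 -> matches Wright
  - book 4 (The Long Road): author_id=3 -> matches Wright
  - book 5 (The Old House): author_id=NULL, no match -> dropped
  - book 6 (Midnight Sun): author_id=NULL, no match -> dropped
  - book 7 (Hollow Hills): author_id=3 -> matches Wright
So 2 of 7 rows are dropped.

SQL:
SELECT a.title, b.name AS author
FROM books a
INNER JOIN authors b ON a.author_id = b.id

Result:
title         | author
--------------+-------
The Glass Key | Hill  
The Blue Door | Hill  
Silent Waters | Wright
The Long Road | Wright
Hollow Hills  | Wright


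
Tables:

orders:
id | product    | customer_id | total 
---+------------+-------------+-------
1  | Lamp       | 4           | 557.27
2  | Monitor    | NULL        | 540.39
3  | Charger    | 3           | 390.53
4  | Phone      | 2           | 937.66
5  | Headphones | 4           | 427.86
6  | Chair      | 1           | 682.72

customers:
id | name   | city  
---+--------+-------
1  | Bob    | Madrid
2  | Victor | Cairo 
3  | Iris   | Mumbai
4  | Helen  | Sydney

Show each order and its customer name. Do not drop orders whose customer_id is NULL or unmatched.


LEFT JOIN keeps every row from orders (the left table); where customer_id has no match in customers, the customer columns become NULL. Walk through each order:
  - order 1 (Lamp): customer_id=4 -> matches Helen
  - order 2 (Monitor): customer_id=NULL, no match -> kept with NULL
  - order 3 (Charger): customer_id=3 -> matches Iris
  - order 4 (Phone): customer_id=2 -> matches Victor
  - order 5 (Headphones): customer_id=4 -> matches Helen
  - order 6 (Chair): customer_id=1 -> matches Bob
All 6 rows appear; 1 has NULL customer.

SQL:
SELECT a.product, b.name AS customer
FROM orders a
LEFT JOIN customers b ON a.customer_id = b.id

Result:
product    | customer
-----------+---------
Lamp       | Helen   
Monitor    | NULL    
Charger    | Iris    
Phone      | Victor  
Headphones | Helen   
Chair      | Bob     


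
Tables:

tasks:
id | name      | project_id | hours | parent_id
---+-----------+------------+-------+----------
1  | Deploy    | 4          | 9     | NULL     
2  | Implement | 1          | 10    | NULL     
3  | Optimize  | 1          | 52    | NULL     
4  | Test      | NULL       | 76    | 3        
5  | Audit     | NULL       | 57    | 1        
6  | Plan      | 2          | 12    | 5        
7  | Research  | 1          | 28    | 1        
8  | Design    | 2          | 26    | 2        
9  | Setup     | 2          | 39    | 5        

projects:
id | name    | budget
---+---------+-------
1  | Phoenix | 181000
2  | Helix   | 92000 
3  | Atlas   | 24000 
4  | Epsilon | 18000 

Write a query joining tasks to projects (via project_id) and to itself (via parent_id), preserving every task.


Two LEFT JOINs from the same base table tasks: one to projects via project_id, one to tasks itself via parent_id. Both are LEFT so every task is preserved.
Match against projects:
  - task 1 (Deploy): project_id=4 -> matches Epsilon
  - task 2 (Implement): project_id=1 -> matches Phoenix
  - task 3 (Optimize): project_id=1 -> matches Phoenix
  - task 4 (Test): project_id=NULL, no match -> kept with NULL
  - task 5 (Audit): project_id=NULL, no match -> kept with NULL
  - task 6 (Plan): project_id=2 -> matches Helix
  - task 7 (Research): project_id=1 -> matches Phoenix
  - task 8 (Design): project_id=2 -> matches Helix
  - task 9 (Setup): project_id=2 -> matches Helix
Match against tasks (self):
  - task 1 (Deploy): parent_id=NULL -> NULL
  - task 2 (Implement): parent_id=NULL -> NULL
  - task 3 (Optimize): parent_id=NULL -> NULL
  - task 4 (Test): parent_id=3 -> Optimize
  - task 5 (Audit): parent_id=1 -> Deploy
  - task 6 (Plan): parent_id=5 -> Audit
  - task 7 (Research): parent_id=1 -> Deploy
  - task 8 (Design): parent_id=2 -> Implement
  - task 9 (Setup): parent_id=5 -> Audit

SQL:
SELECT a.name, b.name AS project, c.name AS parent
FROM tasks a
LEFT JOIN projects b ON a.project_id = b.id
LEFT JOIN tasks c ON a.parent_id = c.id

Result:
name      | project | parent   
----------+---------+----------
Deploy    | Epsilon | NULL     
Implement | Phoenix | NULL     
Optimize  | Phoenix | NULL     
Test      | NULL    | Optimize 
Audit     | NULL    | Deploy   
Plan      | Helix   | Audit    
Research  | Phoenix | Deploy   
Design    | Helix   | Implement
Setup     | Helix   | Audit    


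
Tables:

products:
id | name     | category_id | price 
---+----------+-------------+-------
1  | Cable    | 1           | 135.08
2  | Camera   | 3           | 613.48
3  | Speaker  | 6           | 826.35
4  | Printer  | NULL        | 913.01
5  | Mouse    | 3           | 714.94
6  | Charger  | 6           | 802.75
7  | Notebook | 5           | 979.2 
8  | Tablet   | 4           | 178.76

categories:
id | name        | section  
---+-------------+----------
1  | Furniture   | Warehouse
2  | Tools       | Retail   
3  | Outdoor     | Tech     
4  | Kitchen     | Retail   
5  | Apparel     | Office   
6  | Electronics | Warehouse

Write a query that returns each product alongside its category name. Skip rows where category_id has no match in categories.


INNER JOIN keeps only products rows whose category_id matches an id in categories. Walk through each product:
  - product 1 (Cable): category_id=1 -> matches Furniture
  - product 2 (Camera): category_id=3 -> matches Outdoor
  - product 3 (Speaker): category_id=6 -> matches Electronics
  - product 4 (Printer): category_id=NULL, no match -> dropped
  - product 5 (Mouse): category_id=3 -> matches Outdoor
  - product 6 (Charger): category_id=6 -> matches Electronics
  - product 7 (Notebook): category_id=5 -> matches Apparel
  - product 8 (Tablet): category_id=4 -> matches Kitchen
So 1 of 8 rows is dropped.

SQL:
SELECT a.name, b.name AS category
FROM products a
INNER JOIN categories b ON a.category_id = b.id

Result:
name     | category   
---------+------------
Cable    | Furniture  
Camera   | Outdoor    
Speaker  | Electronics
Mouse    | Outdoor    
Charger  | Electronics
Notebook | Apparel    
Tablet   | Kitchen    


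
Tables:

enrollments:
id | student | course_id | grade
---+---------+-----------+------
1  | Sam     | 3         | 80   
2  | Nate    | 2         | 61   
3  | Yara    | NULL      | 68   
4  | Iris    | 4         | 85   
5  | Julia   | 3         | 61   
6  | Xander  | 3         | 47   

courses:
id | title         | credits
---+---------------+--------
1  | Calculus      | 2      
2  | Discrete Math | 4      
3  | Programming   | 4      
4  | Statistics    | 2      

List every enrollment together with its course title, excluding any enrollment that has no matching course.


INNER JOIN keeps only enrollments rows whose course_id matches an id in courses. Walk through each enrollment:
  - enrollment 1 (Sam): course_id=3 -> matches Programming
  - enrollment 2 (Nate): course_id=2 -> matches Discrete Math
  - enrollment 3 (Yara): course_id=NULL, no match -> dropped
  - enrollment 4 (Iris): course_id=4 -> matches Statistics
  - enrollment 5 (Julia): course_id=3 -> matches Programming
  - enrollment 6 (Xander): course_id=3 -> matches Programming
So 1 of 6 rows is dropped.

SQL:
SELECT a.student, b.title AS course
FROM enrollments a
INNER JOIN courses b ON a.course_id = b.id

Result:
student | course       
--------+--------------
Sam     | Programming  
Nate    | Discrete Math
Iris    | Statistics   
Julia   | Programming  
Xander  | Programming  
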